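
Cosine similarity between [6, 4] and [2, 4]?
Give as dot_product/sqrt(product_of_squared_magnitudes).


dot = 28. |a|^2 = 52, |b|^2 = 20. cos = 28/sqrt(1040).

28/sqrt(1040)


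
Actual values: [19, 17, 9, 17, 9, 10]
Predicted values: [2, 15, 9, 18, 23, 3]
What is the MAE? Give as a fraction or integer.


MAE = (1/6) * (|19-2|=17 + |17-15|=2 + |9-9|=0 + |17-18|=1 + |9-23|=14 + |10-3|=7). Sum = 41. MAE = 41/6.

41/6


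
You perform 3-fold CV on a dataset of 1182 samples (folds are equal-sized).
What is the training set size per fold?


Each validation fold has 1182/3 = 394 samples. Training set = 1182 - 394 = 788.

788


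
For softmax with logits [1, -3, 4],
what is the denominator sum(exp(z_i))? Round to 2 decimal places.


Denom = e^1=2.7183 + e^-3=0.0498 + e^4=54.5982. Sum = 57.3663, which rounds to 57.37.

57.37


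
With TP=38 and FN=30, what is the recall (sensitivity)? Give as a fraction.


Recall = TP / (TP + FN) = 38 / 68 = 19/34.

19/34


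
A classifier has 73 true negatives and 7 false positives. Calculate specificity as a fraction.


Specificity = TN / (TN + FP) = 73 / 80 = 73/80.

73/80


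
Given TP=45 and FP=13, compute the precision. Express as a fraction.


Precision = TP / (TP + FP) = 45 / 58 = 45/58.

45/58


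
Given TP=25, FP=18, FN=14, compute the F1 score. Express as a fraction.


Precision = 25/43 = 25/43. Recall = 25/39 = 25/39. F1 = 2*P*R/(P+R) = 25/41.

25/41


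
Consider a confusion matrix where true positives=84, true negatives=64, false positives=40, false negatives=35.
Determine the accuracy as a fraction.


Accuracy = (TP + TN) / (TP + TN + FP + FN) = (84 + 64) / 223 = 148/223.

148/223


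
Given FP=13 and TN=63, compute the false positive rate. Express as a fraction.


FPR = FP / (FP + TN) = 13 / 76 = 13/76.

13/76


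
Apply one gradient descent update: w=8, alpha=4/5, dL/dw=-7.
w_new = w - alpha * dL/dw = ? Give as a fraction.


w_new = 8 - 4/5 * -7 = 8 - -28/5 = 68/5.

68/5


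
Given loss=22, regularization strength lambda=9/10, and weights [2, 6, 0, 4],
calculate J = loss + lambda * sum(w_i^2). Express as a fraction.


L2 sq norm = sum(w^2) = 56. J = 22 + 9/10 * 56 = 362/5.

362/5


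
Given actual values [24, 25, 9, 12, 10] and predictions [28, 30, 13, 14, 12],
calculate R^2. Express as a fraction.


Mean(y) = 16. SS_res = 65. SS_tot = 246. R^2 = 1 - 65/(246) = 181/246.

181/246


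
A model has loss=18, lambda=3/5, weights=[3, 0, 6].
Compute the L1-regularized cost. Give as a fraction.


L1 norm = sum(|w|) = 9. J = 18 + 3/5 * 9 = 117/5.

117/5


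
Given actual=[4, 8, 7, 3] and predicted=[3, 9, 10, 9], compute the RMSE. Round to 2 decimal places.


MSE = 11.7500. RMSE = sqrt(11.7500) = 3.43.

3.43


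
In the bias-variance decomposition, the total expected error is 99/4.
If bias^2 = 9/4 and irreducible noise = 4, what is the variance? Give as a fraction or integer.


Total error = bias^2 + variance + irreducible noise. So variance = 99/4 - 9/4 - 4 = 37/2.

37/2


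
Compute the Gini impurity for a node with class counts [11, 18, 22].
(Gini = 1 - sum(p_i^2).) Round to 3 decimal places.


Total = 51. Proportions: 11/51, 18/51, 22/51. sum(p_i^2) = 0.3572. Gini = 1 - 0.3572 = 0.6428, which rounds to 0.643.

0.643


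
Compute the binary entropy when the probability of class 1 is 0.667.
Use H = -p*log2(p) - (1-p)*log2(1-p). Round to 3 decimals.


H = -0.667*log2(0.667) - 0.333*log2(0.333) = 0.918.

0.918


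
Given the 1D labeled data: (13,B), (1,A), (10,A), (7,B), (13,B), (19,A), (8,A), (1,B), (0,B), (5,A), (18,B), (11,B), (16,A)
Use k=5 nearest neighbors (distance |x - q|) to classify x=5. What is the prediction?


Distances: |13-5|=8, |1-5|=4, |10-5|=5, |7-5|=2, |13-5|=8, |19-5|=14, |8-5|=3, |1-5|=4, |0-5|=5, |5-5|=0, |18-5|=13, |11-5|=6, |16-5|=11. 5 nearest: (5,A), (7,B), (8,A), (1,A), (1,B). Counts: {'A': 3, 'B': 2}. Majority class: A.

A


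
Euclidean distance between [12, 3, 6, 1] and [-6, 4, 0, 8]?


d = sqrt(sum of squared differences). (12--6)^2=324, (3-4)^2=1, (6-0)^2=36, (1-8)^2=49. Sum = 410.

sqrt(410)


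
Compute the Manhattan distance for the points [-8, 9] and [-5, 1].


d = sum of absolute differences: |-8--5|=3 + |9-1|=8 = 11.

11


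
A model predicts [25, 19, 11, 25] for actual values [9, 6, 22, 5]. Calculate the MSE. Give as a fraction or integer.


MSE = (1/4) * ((9-25)^2=256 + (6-19)^2=169 + (22-11)^2=121 + (5-25)^2=400). Sum = 946. MSE = 473/2.

473/2


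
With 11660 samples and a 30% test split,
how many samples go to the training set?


Test set = 11660 * 30% = 3498. Training set = 11660 - 3498 = 8162.

8162


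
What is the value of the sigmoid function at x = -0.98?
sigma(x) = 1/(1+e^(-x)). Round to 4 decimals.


sigma(-0.98) = 1/(1+e^(0.98)) = 1/(1+2.664456) = 1/3.664456 = 0.2729.

0.2729


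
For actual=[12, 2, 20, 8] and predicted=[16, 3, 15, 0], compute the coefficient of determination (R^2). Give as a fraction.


Mean(y) = 21/2. SS_res = 106. SS_tot = 171. R^2 = 1 - 106/(171) = 65/171.

65/171


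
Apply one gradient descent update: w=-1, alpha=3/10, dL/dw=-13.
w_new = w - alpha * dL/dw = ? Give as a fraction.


w_new = -1 - 3/10 * -13 = -1 - -39/10 = 29/10.

29/10


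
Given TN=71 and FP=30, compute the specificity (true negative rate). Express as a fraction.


Specificity = TN / (TN + FP) = 71 / 101 = 71/101.

71/101


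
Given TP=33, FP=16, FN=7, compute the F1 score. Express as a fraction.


Precision = 33/49 = 33/49. Recall = 33/40 = 33/40. F1 = 2*P*R/(P+R) = 66/89.

66/89


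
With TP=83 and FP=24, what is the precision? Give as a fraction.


Precision = TP / (TP + FP) = 83 / 107 = 83/107.

83/107


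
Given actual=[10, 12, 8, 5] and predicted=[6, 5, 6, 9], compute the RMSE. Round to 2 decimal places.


MSE = 21.2500. RMSE = sqrt(21.2500) = 4.61.

4.61


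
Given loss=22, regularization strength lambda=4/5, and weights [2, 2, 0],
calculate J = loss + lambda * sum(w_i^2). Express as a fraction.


L2 sq norm = sum(w^2) = 8. J = 22 + 4/5 * 8 = 142/5.

142/5


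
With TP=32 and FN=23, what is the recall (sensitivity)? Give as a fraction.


Recall = TP / (TP + FN) = 32 / 55 = 32/55.

32/55


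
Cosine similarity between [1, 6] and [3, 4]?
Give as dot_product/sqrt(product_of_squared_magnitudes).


dot = 27. |a|^2 = 37, |b|^2 = 25. cos = 27/sqrt(925).

27/sqrt(925)


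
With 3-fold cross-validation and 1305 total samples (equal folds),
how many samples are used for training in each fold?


Each validation fold has 1305/3 = 435 samples. Training set = 1305 - 435 = 870.

870


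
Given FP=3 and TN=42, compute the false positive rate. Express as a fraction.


FPR = FP / (FP + TN) = 3 / 45 = 1/15.

1/15


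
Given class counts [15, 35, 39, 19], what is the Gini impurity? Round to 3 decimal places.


Total = 108. Proportions: 15/108, 35/108, 39/108, 19/108. sum(p_i^2) = 0.2857. Gini = 1 - 0.2857 = 0.7143, which rounds to 0.714.

0.714


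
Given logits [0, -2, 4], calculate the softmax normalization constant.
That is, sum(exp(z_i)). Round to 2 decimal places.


Denom = e^0=1.0000 + e^-2=0.1353 + e^4=54.5982. Sum = 55.7335, which rounds to 55.73.

55.73


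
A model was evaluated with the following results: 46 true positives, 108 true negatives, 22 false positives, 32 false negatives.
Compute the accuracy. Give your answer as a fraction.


Accuracy = (TP + TN) / (TP + TN + FP + FN) = (46 + 108) / 208 = 77/104.

77/104


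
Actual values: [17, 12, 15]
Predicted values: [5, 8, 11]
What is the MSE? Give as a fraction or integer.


MSE = (1/3) * ((17-5)^2=144 + (12-8)^2=16 + (15-11)^2=16). Sum = 176. MSE = 176/3.

176/3


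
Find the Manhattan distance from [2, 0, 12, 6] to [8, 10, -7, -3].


d = sum of absolute differences: |2-8|=6 + |0-10|=10 + |12--7|=19 + |6--3|=9 = 44.

44


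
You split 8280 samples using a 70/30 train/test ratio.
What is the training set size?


Test set = 8280 * 30% = 2484. Training set = 8280 - 2484 = 5796.

5796


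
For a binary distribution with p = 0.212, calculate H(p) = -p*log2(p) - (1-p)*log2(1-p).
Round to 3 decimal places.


H = -0.212*log2(0.212) - 0.788*log2(0.788) = 0.745.

0.745


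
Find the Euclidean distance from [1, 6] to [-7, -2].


d = sqrt(sum of squared differences). (1--7)^2=64, (6--2)^2=64. Sum = 128.

sqrt(128)


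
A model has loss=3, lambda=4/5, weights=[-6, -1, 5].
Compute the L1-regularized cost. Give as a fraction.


L1 norm = sum(|w|) = 12. J = 3 + 4/5 * 12 = 63/5.

63/5


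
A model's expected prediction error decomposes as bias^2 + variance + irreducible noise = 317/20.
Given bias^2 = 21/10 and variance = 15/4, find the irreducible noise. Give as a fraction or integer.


Total error = bias^2 + variance + irreducible noise. So irreducible noise = 317/20 - 21/10 - 15/4 = 10.

10


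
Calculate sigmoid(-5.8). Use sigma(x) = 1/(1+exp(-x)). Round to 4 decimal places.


sigma(-5.8) = 1/(1+e^(5.8)) = 1/(1+330.299560) = 1/331.299560 = 0.0030.

0.0030


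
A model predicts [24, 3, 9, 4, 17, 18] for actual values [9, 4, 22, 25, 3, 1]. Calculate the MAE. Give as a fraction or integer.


MAE = (1/6) * (|9-24|=15 + |4-3|=1 + |22-9|=13 + |25-4|=21 + |3-17|=14 + |1-18|=17). Sum = 81. MAE = 27/2.

27/2


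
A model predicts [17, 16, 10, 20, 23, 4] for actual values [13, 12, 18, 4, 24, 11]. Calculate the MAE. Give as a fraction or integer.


MAE = (1/6) * (|13-17|=4 + |12-16|=4 + |18-10|=8 + |4-20|=16 + |24-23|=1 + |11-4|=7). Sum = 40. MAE = 20/3.

20/3


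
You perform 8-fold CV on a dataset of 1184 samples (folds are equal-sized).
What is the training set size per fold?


Each validation fold has 1184/8 = 148 samples. Training set = 1184 - 148 = 1036.

1036


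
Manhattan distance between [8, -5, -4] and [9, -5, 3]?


d = sum of absolute differences: |8-9|=1 + |-5--5|=0 + |-4-3|=7 = 8.

8


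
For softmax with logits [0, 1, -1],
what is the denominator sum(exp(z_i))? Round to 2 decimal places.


Denom = e^0=1.0000 + e^1=2.7183 + e^-1=0.3679. Sum = 4.0862, which rounds to 4.09.

4.09


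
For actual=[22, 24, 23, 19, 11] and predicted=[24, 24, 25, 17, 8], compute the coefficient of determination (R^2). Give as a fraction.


Mean(y) = 99/5. SS_res = 21. SS_tot = 554/5. R^2 = 1 - 21/(554/5) = 449/554.

449/554


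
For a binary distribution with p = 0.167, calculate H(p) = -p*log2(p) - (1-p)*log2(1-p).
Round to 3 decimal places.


H = -0.167*log2(0.167) - 0.833*log2(0.833) = 0.651.

0.651


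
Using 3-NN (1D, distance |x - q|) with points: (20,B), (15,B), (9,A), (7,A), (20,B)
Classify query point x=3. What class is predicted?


Distances: |20-3|=17, |15-3|=12, |9-3|=6, |7-3|=4, |20-3|=17. 3 nearest: (7,A), (9,A), (15,B). Counts: {'A': 2, 'B': 1}. Majority class: A.

A


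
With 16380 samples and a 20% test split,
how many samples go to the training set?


Test set = 16380 * 20% = 3276. Training set = 16380 - 3276 = 13104.

13104


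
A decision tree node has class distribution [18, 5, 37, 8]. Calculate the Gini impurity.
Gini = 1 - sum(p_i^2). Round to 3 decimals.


Total = 68. Proportions: 18/68, 5/68, 37/68, 8/68. sum(p_i^2) = 0.3854. Gini = 1 - 0.3854 = 0.6146, which rounds to 0.615.

0.615


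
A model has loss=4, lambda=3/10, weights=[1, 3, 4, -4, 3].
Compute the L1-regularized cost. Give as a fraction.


L1 norm = sum(|w|) = 15. J = 4 + 3/10 * 15 = 17/2.

17/2


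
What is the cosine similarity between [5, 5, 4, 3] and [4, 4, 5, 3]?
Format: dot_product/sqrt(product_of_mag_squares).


dot = 69. |a|^2 = 75, |b|^2 = 66. cos = 69/sqrt(4950).

69/sqrt(4950)


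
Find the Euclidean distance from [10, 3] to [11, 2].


d = sqrt(sum of squared differences). (10-11)^2=1, (3-2)^2=1. Sum = 2.

sqrt(2)


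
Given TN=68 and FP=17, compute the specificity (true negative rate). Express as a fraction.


Specificity = TN / (TN + FP) = 68 / 85 = 4/5.

4/5


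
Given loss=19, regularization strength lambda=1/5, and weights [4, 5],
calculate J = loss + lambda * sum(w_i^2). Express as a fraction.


L2 sq norm = sum(w^2) = 41. J = 19 + 1/5 * 41 = 136/5.

136/5


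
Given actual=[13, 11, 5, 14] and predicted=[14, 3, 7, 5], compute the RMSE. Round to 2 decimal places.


MSE = 37.5000. RMSE = sqrt(37.5000) = 6.12.

6.12


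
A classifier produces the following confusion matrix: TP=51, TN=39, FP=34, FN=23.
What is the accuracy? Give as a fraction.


Accuracy = (TP + TN) / (TP + TN + FP + FN) = (51 + 39) / 147 = 30/49.

30/49


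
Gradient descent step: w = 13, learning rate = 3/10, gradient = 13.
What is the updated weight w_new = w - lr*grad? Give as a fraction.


w_new = 13 - 3/10 * 13 = 13 - 39/10 = 91/10.

91/10


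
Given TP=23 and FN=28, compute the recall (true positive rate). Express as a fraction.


Recall = TP / (TP + FN) = 23 / 51 = 23/51.

23/51


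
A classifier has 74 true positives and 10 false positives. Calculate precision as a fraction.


Precision = TP / (TP + FP) = 74 / 84 = 37/42.

37/42


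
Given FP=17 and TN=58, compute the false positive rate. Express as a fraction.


FPR = FP / (FP + TN) = 17 / 75 = 17/75.

17/75


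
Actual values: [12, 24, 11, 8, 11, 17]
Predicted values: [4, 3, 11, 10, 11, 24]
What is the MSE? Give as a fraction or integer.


MSE = (1/6) * ((12-4)^2=64 + (24-3)^2=441 + (11-11)^2=0 + (8-10)^2=4 + (11-11)^2=0 + (17-24)^2=49). Sum = 558. MSE = 93.

93


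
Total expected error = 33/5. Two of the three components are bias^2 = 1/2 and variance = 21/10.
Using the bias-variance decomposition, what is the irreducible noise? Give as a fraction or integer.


Total error = bias^2 + variance + irreducible noise. So irreducible noise = 33/5 - 1/2 - 21/10 = 4.

4


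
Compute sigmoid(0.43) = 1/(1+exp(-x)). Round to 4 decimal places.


sigma(0.43) = 1/(1+e^(-0.43)) = 1/(1+0.650509) = 1/1.650509 = 0.6059.

0.6059


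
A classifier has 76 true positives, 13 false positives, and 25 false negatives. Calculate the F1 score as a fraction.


Precision = 76/89 = 76/89. Recall = 76/101 = 76/101. F1 = 2*P*R/(P+R) = 4/5.

4/5


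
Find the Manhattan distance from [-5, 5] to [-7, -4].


d = sum of absolute differences: |-5--7|=2 + |5--4|=9 = 11.

11


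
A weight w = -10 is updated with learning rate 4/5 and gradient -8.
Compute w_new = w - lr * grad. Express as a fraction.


w_new = -10 - 4/5 * -8 = -10 - -32/5 = -18/5.

-18/5


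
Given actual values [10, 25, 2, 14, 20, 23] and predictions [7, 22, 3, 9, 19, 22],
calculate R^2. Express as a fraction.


Mean(y) = 47/3. SS_res = 46. SS_tot = 1144/3. R^2 = 1 - 46/(1144/3) = 503/572.

503/572


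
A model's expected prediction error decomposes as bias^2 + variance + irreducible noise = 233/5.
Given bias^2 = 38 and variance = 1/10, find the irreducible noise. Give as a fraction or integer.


Total error = bias^2 + variance + irreducible noise. So irreducible noise = 233/5 - 38 - 1/10 = 17/2.

17/2


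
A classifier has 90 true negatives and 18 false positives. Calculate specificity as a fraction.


Specificity = TN / (TN + FP) = 90 / 108 = 5/6.

5/6


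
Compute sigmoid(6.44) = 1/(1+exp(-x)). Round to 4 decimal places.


sigma(6.44) = 1/(1+e^(-6.44)) = 1/(1+0.001596) = 1/1.001596 = 0.9984.

0.9984


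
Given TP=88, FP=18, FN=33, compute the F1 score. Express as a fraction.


Precision = 88/106 = 44/53. Recall = 88/121 = 8/11. F1 = 2*P*R/(P+R) = 176/227.

176/227


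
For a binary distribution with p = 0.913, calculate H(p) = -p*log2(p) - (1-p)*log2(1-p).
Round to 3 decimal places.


H = -0.913*log2(0.913) - 0.087*log2(0.087) = 0.426.

0.426


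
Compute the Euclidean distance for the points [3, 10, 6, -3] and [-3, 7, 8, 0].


d = sqrt(sum of squared differences). (3--3)^2=36, (10-7)^2=9, (6-8)^2=4, (-3-0)^2=9. Sum = 58.

sqrt(58)


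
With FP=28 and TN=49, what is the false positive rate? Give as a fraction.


FPR = FP / (FP + TN) = 28 / 77 = 4/11.

4/11


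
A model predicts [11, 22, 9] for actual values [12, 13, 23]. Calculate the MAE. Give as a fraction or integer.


MAE = (1/3) * (|12-11|=1 + |13-22|=9 + |23-9|=14). Sum = 24. MAE = 8.

8


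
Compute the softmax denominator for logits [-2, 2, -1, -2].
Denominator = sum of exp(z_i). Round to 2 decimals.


Denom = e^-2=0.1353 + e^2=7.3891 + e^-1=0.3679 + e^-2=0.1353. Sum = 8.0276, which rounds to 8.03.

8.03


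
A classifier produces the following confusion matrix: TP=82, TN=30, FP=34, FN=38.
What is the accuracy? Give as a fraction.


Accuracy = (TP + TN) / (TP + TN + FP + FN) = (82 + 30) / 184 = 14/23.

14/23


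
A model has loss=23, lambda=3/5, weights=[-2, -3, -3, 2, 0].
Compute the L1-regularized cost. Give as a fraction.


L1 norm = sum(|w|) = 10. J = 23 + 3/5 * 10 = 29.

29


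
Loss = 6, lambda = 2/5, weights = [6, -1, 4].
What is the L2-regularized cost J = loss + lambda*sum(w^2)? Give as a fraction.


L2 sq norm = sum(w^2) = 53. J = 6 + 2/5 * 53 = 136/5.

136/5


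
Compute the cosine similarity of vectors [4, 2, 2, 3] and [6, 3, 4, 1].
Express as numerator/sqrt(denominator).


dot = 41. |a|^2 = 33, |b|^2 = 62. cos = 41/sqrt(2046).

41/sqrt(2046)


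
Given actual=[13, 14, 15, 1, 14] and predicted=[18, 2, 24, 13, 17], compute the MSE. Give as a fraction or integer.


MSE = (1/5) * ((13-18)^2=25 + (14-2)^2=144 + (15-24)^2=81 + (1-13)^2=144 + (14-17)^2=9). Sum = 403. MSE = 403/5.

403/5


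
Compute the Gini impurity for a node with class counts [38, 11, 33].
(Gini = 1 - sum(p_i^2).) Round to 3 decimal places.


Total = 82. Proportions: 38/82, 11/82, 33/82. sum(p_i^2) = 0.3947. Gini = 1 - 0.3947 = 0.6053, which rounds to 0.605.

0.605


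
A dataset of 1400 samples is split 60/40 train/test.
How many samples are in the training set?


Test set = 1400 * 40% = 560. Training set = 1400 - 560 = 840.

840


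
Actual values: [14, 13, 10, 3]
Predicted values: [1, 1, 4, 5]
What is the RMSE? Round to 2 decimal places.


MSE = 88.2500. RMSE = sqrt(88.2500) = 9.39.

9.39


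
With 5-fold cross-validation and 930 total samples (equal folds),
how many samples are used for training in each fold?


Each validation fold has 930/5 = 186 samples. Training set = 930 - 186 = 744.

744


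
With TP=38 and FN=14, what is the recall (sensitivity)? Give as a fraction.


Recall = TP / (TP + FN) = 38 / 52 = 19/26.

19/26


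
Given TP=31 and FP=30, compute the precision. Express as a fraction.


Precision = TP / (TP + FP) = 31 / 61 = 31/61.

31/61


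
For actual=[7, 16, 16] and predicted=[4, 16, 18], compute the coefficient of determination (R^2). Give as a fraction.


Mean(y) = 13. SS_res = 13. SS_tot = 54. R^2 = 1 - 13/(54) = 41/54.

41/54


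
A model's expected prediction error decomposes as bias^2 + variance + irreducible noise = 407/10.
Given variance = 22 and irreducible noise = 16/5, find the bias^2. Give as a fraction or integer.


Total error = bias^2 + variance + irreducible noise. So bias^2 = 407/10 - 22 - 16/5 = 31/2.

31/2


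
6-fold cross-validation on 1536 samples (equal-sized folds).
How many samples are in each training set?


Each validation fold has 1536/6 = 256 samples. Training set = 1536 - 256 = 1280.

1280


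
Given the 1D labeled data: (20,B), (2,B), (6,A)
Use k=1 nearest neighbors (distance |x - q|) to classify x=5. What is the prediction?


Distances: |20-5|=15, |2-5|=3, |6-5|=1. 1 nearest: (6,A). Counts: {'A': 1}. Majority class: A.

A


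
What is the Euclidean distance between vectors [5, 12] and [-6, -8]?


d = sqrt(sum of squared differences). (5--6)^2=121, (12--8)^2=400. Sum = 521.

sqrt(521)


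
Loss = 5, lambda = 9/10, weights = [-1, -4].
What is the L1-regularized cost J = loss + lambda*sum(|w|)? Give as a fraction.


L1 norm = sum(|w|) = 5. J = 5 + 9/10 * 5 = 19/2.

19/2


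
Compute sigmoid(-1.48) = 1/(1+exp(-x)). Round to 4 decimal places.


sigma(-1.48) = 1/(1+e^(1.48)) = 1/(1+4.392946) = 1/5.392946 = 0.1854.

0.1854


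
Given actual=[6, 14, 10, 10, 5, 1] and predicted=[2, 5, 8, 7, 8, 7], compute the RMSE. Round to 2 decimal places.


MSE = 25.8333. RMSE = sqrt(25.8333) = 5.08.

5.08


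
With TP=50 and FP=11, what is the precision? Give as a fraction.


Precision = TP / (TP + FP) = 50 / 61 = 50/61.

50/61


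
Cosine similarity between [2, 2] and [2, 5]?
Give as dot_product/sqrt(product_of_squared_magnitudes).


dot = 14. |a|^2 = 8, |b|^2 = 29. cos = 14/sqrt(232).

14/sqrt(232)


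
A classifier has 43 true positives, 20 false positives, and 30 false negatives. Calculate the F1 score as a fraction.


Precision = 43/63 = 43/63. Recall = 43/73 = 43/73. F1 = 2*P*R/(P+R) = 43/68.

43/68


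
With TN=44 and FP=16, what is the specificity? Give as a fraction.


Specificity = TN / (TN + FP) = 44 / 60 = 11/15.

11/15


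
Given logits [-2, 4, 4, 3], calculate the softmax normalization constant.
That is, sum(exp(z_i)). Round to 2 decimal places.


Denom = e^-2=0.1353 + e^4=54.5982 + e^4=54.5982 + e^3=20.0855. Sum = 129.4172, which rounds to 129.42.

129.42


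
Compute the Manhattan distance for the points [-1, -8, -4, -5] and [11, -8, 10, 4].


d = sum of absolute differences: |-1-11|=12 + |-8--8|=0 + |-4-10|=14 + |-5-4|=9 = 35.

35


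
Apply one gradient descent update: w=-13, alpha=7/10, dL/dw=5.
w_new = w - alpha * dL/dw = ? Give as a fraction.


w_new = -13 - 7/10 * 5 = -13 - 7/2 = -33/2.

-33/2


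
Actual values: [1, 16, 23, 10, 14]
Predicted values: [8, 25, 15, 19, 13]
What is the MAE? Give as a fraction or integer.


MAE = (1/5) * (|1-8|=7 + |16-25|=9 + |23-15|=8 + |10-19|=9 + |14-13|=1). Sum = 34. MAE = 34/5.

34/5


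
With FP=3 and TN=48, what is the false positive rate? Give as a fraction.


FPR = FP / (FP + TN) = 3 / 51 = 1/17.

1/17


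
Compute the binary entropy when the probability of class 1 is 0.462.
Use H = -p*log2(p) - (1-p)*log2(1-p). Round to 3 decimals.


H = -0.462*log2(0.462) - 0.538*log2(0.538) = 0.996.

0.996


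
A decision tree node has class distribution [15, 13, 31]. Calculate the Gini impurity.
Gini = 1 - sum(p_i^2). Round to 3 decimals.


Total = 59. Proportions: 15/59, 13/59, 31/59. sum(p_i^2) = 0.3893. Gini = 1 - 0.3893 = 0.6107, which rounds to 0.611.

0.611


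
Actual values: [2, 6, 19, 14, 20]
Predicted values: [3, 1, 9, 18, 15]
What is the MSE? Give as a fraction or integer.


MSE = (1/5) * ((2-3)^2=1 + (6-1)^2=25 + (19-9)^2=100 + (14-18)^2=16 + (20-15)^2=25). Sum = 167. MSE = 167/5.

167/5


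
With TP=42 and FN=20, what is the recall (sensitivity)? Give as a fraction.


Recall = TP / (TP + FN) = 42 / 62 = 21/31.

21/31


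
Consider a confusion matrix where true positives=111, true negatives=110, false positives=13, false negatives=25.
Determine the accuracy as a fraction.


Accuracy = (TP + TN) / (TP + TN + FP + FN) = (111 + 110) / 259 = 221/259.

221/259


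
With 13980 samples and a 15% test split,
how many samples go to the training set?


Test set = 13980 * 15% = 2097. Training set = 13980 - 2097 = 11883.

11883


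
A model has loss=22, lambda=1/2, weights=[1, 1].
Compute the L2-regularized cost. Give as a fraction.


L2 sq norm = sum(w^2) = 2. J = 22 + 1/2 * 2 = 23.

23


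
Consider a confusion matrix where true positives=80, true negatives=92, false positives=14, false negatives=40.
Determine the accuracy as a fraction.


Accuracy = (TP + TN) / (TP + TN + FP + FN) = (80 + 92) / 226 = 86/113.

86/113


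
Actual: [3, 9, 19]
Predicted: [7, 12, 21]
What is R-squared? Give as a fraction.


Mean(y) = 31/3. SS_res = 29. SS_tot = 392/3. R^2 = 1 - 29/(392/3) = 305/392.

305/392


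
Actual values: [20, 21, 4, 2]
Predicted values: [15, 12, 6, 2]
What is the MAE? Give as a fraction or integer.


MAE = (1/4) * (|20-15|=5 + |21-12|=9 + |4-6|=2 + |2-2|=0). Sum = 16. MAE = 4.

4


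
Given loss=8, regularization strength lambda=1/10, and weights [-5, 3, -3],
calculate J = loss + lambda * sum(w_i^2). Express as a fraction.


L2 sq norm = sum(w^2) = 43. J = 8 + 1/10 * 43 = 123/10.

123/10


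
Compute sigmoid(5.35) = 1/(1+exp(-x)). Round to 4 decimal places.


sigma(5.35) = 1/(1+e^(-5.35)) = 1/(1+0.004748) = 1/1.004748 = 0.9953.

0.9953


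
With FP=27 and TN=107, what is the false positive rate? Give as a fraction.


FPR = FP / (FP + TN) = 27 / 134 = 27/134.

27/134


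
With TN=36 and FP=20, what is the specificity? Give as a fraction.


Specificity = TN / (TN + FP) = 36 / 56 = 9/14.

9/14


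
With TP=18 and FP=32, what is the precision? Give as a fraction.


Precision = TP / (TP + FP) = 18 / 50 = 9/25.

9/25


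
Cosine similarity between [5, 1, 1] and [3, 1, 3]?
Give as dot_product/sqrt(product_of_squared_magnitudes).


dot = 19. |a|^2 = 27, |b|^2 = 19. cos = 19/sqrt(513).

19/sqrt(513)


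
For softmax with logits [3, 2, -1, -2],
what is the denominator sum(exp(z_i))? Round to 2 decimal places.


Denom = e^3=20.0855 + e^2=7.3891 + e^-1=0.3679 + e^-2=0.1353. Sum = 27.9778, which rounds to 27.98.

27.98


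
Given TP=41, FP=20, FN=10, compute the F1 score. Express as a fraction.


Precision = 41/61 = 41/61. Recall = 41/51 = 41/51. F1 = 2*P*R/(P+R) = 41/56.

41/56


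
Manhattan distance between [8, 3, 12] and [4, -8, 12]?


d = sum of absolute differences: |8-4|=4 + |3--8|=11 + |12-12|=0 = 15.

15


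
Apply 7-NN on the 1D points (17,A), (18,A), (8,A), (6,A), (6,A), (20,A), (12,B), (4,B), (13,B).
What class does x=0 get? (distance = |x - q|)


Distances: |17-0|=17, |18-0|=18, |8-0|=8, |6-0|=6, |6-0|=6, |20-0|=20, |12-0|=12, |4-0|=4, |13-0|=13. 7 nearest: (4,B), (6,A), (6,A), (8,A), (12,B), (13,B), (17,A). Counts: {'B': 3, 'A': 4}. Majority class: A.

A


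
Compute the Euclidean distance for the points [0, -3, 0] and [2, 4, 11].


d = sqrt(sum of squared differences). (0-2)^2=4, (-3-4)^2=49, (0-11)^2=121. Sum = 174.

sqrt(174)


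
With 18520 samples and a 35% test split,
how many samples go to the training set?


Test set = 18520 * 35% = 6482. Training set = 18520 - 6482 = 12038.

12038


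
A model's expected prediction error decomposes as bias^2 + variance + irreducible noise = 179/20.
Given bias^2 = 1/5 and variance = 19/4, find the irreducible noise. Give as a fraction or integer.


Total error = bias^2 + variance + irreducible noise. So irreducible noise = 179/20 - 1/5 - 19/4 = 4.

4


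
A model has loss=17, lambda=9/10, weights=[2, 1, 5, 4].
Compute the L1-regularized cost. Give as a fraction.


L1 norm = sum(|w|) = 12. J = 17 + 9/10 * 12 = 139/5.

139/5


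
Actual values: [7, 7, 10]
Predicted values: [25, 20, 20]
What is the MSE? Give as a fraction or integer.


MSE = (1/3) * ((7-25)^2=324 + (7-20)^2=169 + (10-20)^2=100). Sum = 593. MSE = 593/3.

593/3


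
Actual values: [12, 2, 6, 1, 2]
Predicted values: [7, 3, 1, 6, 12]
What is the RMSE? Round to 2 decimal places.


MSE = 35.2000. RMSE = sqrt(35.2000) = 5.93.

5.93


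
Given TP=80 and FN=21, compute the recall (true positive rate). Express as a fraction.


Recall = TP / (TP + FN) = 80 / 101 = 80/101.

80/101


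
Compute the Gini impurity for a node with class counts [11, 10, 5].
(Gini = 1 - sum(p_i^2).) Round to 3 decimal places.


Total = 26. Proportions: 11/26, 10/26, 5/26. sum(p_i^2) = 0.3639. Gini = 1 - 0.3639 = 0.6361, which rounds to 0.636.

0.636


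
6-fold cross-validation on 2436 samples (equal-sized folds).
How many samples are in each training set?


Each validation fold has 2436/6 = 406 samples. Training set = 2436 - 406 = 2030.

2030


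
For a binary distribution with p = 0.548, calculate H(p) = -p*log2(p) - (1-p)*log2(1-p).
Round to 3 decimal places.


H = -0.548*log2(0.548) - 0.452*log2(0.452) = 0.993.

0.993


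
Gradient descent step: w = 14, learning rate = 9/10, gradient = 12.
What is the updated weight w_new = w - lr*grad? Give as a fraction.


w_new = 14 - 9/10 * 12 = 14 - 54/5 = 16/5.

16/5


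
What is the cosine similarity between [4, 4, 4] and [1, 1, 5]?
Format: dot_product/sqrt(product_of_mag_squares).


dot = 28. |a|^2 = 48, |b|^2 = 27. cos = 28/sqrt(1296).

28/sqrt(1296)


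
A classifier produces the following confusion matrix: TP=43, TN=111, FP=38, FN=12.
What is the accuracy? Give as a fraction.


Accuracy = (TP + TN) / (TP + TN + FP + FN) = (43 + 111) / 204 = 77/102.

77/102


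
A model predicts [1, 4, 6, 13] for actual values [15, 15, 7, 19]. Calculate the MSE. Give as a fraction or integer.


MSE = (1/4) * ((15-1)^2=196 + (15-4)^2=121 + (7-6)^2=1 + (19-13)^2=36). Sum = 354. MSE = 177/2.

177/2


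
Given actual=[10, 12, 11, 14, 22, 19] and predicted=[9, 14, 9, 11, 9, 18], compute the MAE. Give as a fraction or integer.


MAE = (1/6) * (|10-9|=1 + |12-14|=2 + |11-9|=2 + |14-11|=3 + |22-9|=13 + |19-18|=1). Sum = 22. MAE = 11/3.

11/3


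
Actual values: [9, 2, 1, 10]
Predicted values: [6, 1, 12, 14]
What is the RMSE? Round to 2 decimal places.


MSE = 36.7500. RMSE = sqrt(36.7500) = 6.06.

6.06


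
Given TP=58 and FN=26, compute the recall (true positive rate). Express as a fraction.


Recall = TP / (TP + FN) = 58 / 84 = 29/42.

29/42


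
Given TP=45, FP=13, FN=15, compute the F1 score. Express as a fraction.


Precision = 45/58 = 45/58. Recall = 45/60 = 3/4. F1 = 2*P*R/(P+R) = 45/59.

45/59


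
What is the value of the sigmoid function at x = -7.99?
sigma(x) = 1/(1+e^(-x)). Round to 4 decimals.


sigma(-7.99) = 1/(1+e^(7.99)) = 1/(1+2951.296959) = 1/2952.296959 = 0.0003.

0.0003


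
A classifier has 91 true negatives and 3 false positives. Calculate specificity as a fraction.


Specificity = TN / (TN + FP) = 91 / 94 = 91/94.

91/94


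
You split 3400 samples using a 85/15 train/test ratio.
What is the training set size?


Test set = 3400 * 15% = 510. Training set = 3400 - 510 = 2890.

2890


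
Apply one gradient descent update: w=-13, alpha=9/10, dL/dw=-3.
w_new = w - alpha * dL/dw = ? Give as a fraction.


w_new = -13 - 9/10 * -3 = -13 - -27/10 = -103/10.

-103/10


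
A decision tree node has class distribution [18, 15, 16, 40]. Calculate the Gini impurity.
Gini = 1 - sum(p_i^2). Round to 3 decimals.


Total = 89. Proportions: 18/89, 15/89, 16/89, 40/89. sum(p_i^2) = 0.3036. Gini = 1 - 0.3036 = 0.6964, which rounds to 0.696.

0.696


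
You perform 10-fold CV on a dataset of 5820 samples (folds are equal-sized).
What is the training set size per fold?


Each validation fold has 5820/10 = 582 samples. Training set = 5820 - 582 = 5238.

5238


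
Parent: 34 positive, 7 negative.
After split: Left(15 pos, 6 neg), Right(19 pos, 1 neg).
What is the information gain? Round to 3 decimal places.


H(parent) = 0.6594. H(left) = 0.8631, H(right) = 0.2864. Weighted = (21/41)*0.8631 + (20/41)*0.2864 = 0.5818. IG = 0.6594 - 0.5818 = 0.0776, which rounds to 0.078.

0.078


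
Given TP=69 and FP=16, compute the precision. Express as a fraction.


Precision = TP / (TP + FP) = 69 / 85 = 69/85.

69/85


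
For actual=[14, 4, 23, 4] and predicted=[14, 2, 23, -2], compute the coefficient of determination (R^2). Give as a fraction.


Mean(y) = 45/4. SS_res = 40. SS_tot = 1003/4. R^2 = 1 - 40/(1003/4) = 843/1003.

843/1003


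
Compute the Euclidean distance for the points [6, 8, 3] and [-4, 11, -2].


d = sqrt(sum of squared differences). (6--4)^2=100, (8-11)^2=9, (3--2)^2=25. Sum = 134.

sqrt(134)


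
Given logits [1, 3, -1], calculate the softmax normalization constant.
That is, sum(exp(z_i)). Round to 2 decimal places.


Denom = e^1=2.7183 + e^3=20.0855 + e^-1=0.3679. Sum = 23.1717, which rounds to 23.17.

23.17


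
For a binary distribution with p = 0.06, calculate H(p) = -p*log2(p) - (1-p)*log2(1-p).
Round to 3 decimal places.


H = -0.06*log2(0.06) - 0.94*log2(0.94) = 0.327.

0.327


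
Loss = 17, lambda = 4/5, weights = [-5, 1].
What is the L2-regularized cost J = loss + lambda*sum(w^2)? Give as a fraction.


L2 sq norm = sum(w^2) = 26. J = 17 + 4/5 * 26 = 189/5.

189/5


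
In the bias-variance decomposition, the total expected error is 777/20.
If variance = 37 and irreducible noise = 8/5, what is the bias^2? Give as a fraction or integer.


Total error = bias^2 + variance + irreducible noise. So bias^2 = 777/20 - 37 - 8/5 = 1/4.

1/4


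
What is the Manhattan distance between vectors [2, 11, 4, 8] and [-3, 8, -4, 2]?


d = sum of absolute differences: |2--3|=5 + |11-8|=3 + |4--4|=8 + |8-2|=6 = 22.

22


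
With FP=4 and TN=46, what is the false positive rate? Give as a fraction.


FPR = FP / (FP + TN) = 4 / 50 = 2/25.

2/25


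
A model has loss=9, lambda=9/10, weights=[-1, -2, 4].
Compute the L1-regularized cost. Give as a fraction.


L1 norm = sum(|w|) = 7. J = 9 + 9/10 * 7 = 153/10.

153/10


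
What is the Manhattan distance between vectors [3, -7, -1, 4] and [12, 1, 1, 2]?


d = sum of absolute differences: |3-12|=9 + |-7-1|=8 + |-1-1|=2 + |4-2|=2 = 21.

21


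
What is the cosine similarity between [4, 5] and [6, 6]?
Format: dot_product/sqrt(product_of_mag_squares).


dot = 54. |a|^2 = 41, |b|^2 = 72. cos = 54/sqrt(2952).

54/sqrt(2952)


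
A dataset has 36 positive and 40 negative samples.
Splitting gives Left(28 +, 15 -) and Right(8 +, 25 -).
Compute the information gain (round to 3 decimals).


H(parent) = 0.9980. H(left) = 0.9330, H(right) = 0.7990. Weighted = (43/76)*0.9330 + (33/76)*0.7990 = 0.8748. IG = 0.9980 - 0.8748 = 0.1232, which rounds to 0.123.

0.123


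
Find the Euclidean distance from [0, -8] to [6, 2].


d = sqrt(sum of squared differences). (0-6)^2=36, (-8-2)^2=100. Sum = 136.

sqrt(136)


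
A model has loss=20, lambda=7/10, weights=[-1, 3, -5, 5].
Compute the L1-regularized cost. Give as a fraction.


L1 norm = sum(|w|) = 14. J = 20 + 7/10 * 14 = 149/5.

149/5


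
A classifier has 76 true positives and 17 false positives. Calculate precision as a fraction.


Precision = TP / (TP + FP) = 76 / 93 = 76/93.

76/93


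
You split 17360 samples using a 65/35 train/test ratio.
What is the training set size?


Test set = 17360 * 35% = 6076. Training set = 17360 - 6076 = 11284.

11284


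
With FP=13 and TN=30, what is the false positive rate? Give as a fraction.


FPR = FP / (FP + TN) = 13 / 43 = 13/43.

13/43


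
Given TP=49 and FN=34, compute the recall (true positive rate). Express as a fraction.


Recall = TP / (TP + FN) = 49 / 83 = 49/83.

49/83


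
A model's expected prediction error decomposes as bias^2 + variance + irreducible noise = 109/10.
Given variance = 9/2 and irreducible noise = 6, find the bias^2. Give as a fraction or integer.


Total error = bias^2 + variance + irreducible noise. So bias^2 = 109/10 - 9/2 - 6 = 2/5.

2/5


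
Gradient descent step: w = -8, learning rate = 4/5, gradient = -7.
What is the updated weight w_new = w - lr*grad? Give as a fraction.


w_new = -8 - 4/5 * -7 = -8 - -28/5 = -12/5.

-12/5


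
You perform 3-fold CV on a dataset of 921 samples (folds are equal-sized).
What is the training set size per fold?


Each validation fold has 921/3 = 307 samples. Training set = 921 - 307 = 614.

614


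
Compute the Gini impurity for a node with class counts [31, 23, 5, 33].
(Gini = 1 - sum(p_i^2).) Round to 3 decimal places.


Total = 92. Proportions: 31/92, 23/92, 5/92, 33/92. sum(p_i^2) = 0.3077. Gini = 1 - 0.3077 = 0.6923, which rounds to 0.692.

0.692


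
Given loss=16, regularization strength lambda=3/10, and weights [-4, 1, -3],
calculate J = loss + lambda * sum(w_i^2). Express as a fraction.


L2 sq norm = sum(w^2) = 26. J = 16 + 3/10 * 26 = 119/5.

119/5


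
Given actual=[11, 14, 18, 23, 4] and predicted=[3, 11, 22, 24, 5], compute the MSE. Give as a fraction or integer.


MSE = (1/5) * ((11-3)^2=64 + (14-11)^2=9 + (18-22)^2=16 + (23-24)^2=1 + (4-5)^2=1). Sum = 91. MSE = 91/5.

91/5


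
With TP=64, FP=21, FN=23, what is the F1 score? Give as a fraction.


Precision = 64/85 = 64/85. Recall = 64/87 = 64/87. F1 = 2*P*R/(P+R) = 32/43.

32/43


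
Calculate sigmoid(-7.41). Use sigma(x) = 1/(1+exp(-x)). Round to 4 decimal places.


sigma(-7.41) = 1/(1+e^(7.41)) = 1/(1+1652.426347) = 1/1653.426347 = 0.0006.

0.0006


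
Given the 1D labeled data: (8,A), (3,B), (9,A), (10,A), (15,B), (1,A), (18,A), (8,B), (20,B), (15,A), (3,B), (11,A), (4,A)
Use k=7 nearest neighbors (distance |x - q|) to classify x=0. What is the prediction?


Distances: |8-0|=8, |3-0|=3, |9-0|=9, |10-0|=10, |15-0|=15, |1-0|=1, |18-0|=18, |8-0|=8, |20-0|=20, |15-0|=15, |3-0|=3, |11-0|=11, |4-0|=4. 7 nearest: (1,A), (3,B), (3,B), (4,A), (8,A), (8,B), (9,A). Counts: {'A': 4, 'B': 3}. Majority class: A.

A


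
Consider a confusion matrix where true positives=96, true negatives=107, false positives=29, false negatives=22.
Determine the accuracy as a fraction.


Accuracy = (TP + TN) / (TP + TN + FP + FN) = (96 + 107) / 254 = 203/254.

203/254


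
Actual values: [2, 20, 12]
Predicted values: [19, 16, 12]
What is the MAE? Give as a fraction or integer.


MAE = (1/3) * (|2-19|=17 + |20-16|=4 + |12-12|=0). Sum = 21. MAE = 7.

7


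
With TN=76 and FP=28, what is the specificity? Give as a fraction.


Specificity = TN / (TN + FP) = 76 / 104 = 19/26.

19/26


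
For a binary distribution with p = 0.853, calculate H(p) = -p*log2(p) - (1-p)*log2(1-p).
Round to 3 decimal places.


H = -0.853*log2(0.853) - 0.147*log2(0.147) = 0.602.

0.602


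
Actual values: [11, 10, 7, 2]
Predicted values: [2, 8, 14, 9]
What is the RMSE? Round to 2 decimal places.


MSE = 45.7500. RMSE = sqrt(45.7500) = 6.76.

6.76


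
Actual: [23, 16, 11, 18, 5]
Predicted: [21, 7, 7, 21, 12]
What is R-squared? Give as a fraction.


Mean(y) = 73/5. SS_res = 159. SS_tot = 946/5. R^2 = 1 - 159/(946/5) = 151/946.

151/946


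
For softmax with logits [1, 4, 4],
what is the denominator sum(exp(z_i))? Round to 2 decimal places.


Denom = e^1=2.7183 + e^4=54.5982 + e^4=54.5982. Sum = 111.9147, which rounds to 111.91.

111.91


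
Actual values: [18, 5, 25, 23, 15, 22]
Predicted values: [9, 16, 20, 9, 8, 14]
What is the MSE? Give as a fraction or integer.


MSE = (1/6) * ((18-9)^2=81 + (5-16)^2=121 + (25-20)^2=25 + (23-9)^2=196 + (15-8)^2=49 + (22-14)^2=64). Sum = 536. MSE = 268/3.

268/3


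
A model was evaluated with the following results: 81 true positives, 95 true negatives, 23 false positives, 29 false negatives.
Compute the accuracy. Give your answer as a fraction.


Accuracy = (TP + TN) / (TP + TN + FP + FN) = (81 + 95) / 228 = 44/57.

44/57


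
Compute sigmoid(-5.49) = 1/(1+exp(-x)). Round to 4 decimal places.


sigma(-5.49) = 1/(1+e^(5.49)) = 1/(1+242.257207) = 1/243.257207 = 0.0041.

0.0041


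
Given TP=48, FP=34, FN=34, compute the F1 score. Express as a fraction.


Precision = 48/82 = 24/41. Recall = 48/82 = 24/41. F1 = 2*P*R/(P+R) = 24/41.

24/41


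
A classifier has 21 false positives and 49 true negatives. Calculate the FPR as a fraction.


FPR = FP / (FP + TN) = 21 / 70 = 3/10.

3/10


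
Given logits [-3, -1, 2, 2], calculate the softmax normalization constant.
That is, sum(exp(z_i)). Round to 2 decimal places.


Denom = e^-3=0.0498 + e^-1=0.3679 + e^2=7.3891 + e^2=7.3891. Sum = 15.1959, which rounds to 15.20.

15.20


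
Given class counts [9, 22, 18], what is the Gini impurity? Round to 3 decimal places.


Total = 49. Proportions: 9/49, 22/49, 18/49. sum(p_i^2) = 0.3703. Gini = 1 - 0.3703 = 0.6297, which rounds to 0.630.

0.630
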